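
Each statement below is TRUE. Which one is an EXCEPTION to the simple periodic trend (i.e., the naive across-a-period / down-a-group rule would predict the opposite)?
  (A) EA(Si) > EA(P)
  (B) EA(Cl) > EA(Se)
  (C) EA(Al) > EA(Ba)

(A)

The general trend: electron affinity increases across a period and decreases down a group.
(A) Si (period 3, group 14) vs P (period 3, group 15): the stated order contradicts the simple trend.
(B) Cl (period 3, group 17) vs Se (period 4, group 16): the stated order agrees with the simple trend.
(C) Al (period 3, group 13) vs Ba (period 6, group 2): the stated order agrees with the simple trend.
The exception is (A): adding an electron to P's half-filled 3p³ is unfavourable, so Si (3p²) has the more exothermic EA.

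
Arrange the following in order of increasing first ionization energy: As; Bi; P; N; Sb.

Bi < Sb < As < P < N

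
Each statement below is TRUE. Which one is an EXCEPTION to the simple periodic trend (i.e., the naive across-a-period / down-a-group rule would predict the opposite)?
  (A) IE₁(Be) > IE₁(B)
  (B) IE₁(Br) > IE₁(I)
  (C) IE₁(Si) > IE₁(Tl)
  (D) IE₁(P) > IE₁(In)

(A)

The general trend: IE₁ increases across a period and decreases down a group.
(A) Be (period 2, group 2) vs B (period 2, group 13): the stated order contradicts the simple trend.
(B) Br (period 4, group 17) vs I (period 5, group 17): the stated order agrees with the simple trend.
(C) Si (period 3, group 14) vs Tl (period 6, group 13): the stated order agrees with the simple trend.
(D) P (period 3, group 15) vs In (period 5, group 13): the stated order agrees with the simple trend.
The exception is (A): removing B's lone 2p electron is easier than breaking Be's filled 2s².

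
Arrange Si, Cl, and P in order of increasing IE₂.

Consider each +1 ion: Si⁺ still has 3 valence electrons; Cl⁺ still has 6 valence electrons; P⁺ still has 4 valence electrons.
All are still removing valence electrons, so compare the +1 ions as you would atoms: IE_2 generally rises across a period (higher Z_eff) and falls down a group (larger shell), subject to the usual subshell exceptions.
Valence configurations: Si⁺ [Ne]3s²3p¹, Cl⁺ [Ne]3s²3p⁴, P⁺ [Ne]3s²3p².
Approximate IE_2 values (kJ/mol): Si 1577, Cl 2298, P 1907.
Hence IE_2: Si < P < Cl.

Si < P < Cl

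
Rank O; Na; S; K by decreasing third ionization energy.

Na > O > K > S

The third ionization energy removes an electron from the +2 ion. For each element: O²⁺ still has 4 valence electrons; Na²⁺ is already 1 electron into the core; S²⁺ still has 4 valence electrons; K²⁺ is already 1 electron into the core.
Usually core removal costs more than valence removal, but here the competition is close: a tightly held n=2 valence electron can cost more to remove than an n=3 core electron, so the actual values have to decide it.
Valence configurations: O²⁺ [He]2s²2p², S²⁺ [Ne]3s²3p².
Approximate IE_3 values (kJ/mol): O 5300, Na 6910, S 3357, K 4420.
Overall IE_3 order: S < K < O < Na.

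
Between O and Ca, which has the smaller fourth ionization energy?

IE_4 is the cost of taking one more electron from the +3 cation: O³⁺ still has 3 valence electrons; Ca³⁺ is already 1 electron into the core.
Usually core removal costs more than valence removal, but here the competition is close: a tightly held n=2 valence electron can cost more to remove than an n=3 core electron, so the actual values have to decide it.
Tabulated IE_4 (kJ/mol): O 7469, Ca 6491.
Overall IE_4 order: Ca < O.

Ca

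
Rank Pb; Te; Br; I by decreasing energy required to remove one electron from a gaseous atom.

Br, I, Te, Pb

Br is in period 4, group 17; Te is in period 5, group 16; I is in period 5, group 17; Pb is in period 6, group 14.
IE₁ increases left→right with effective nuclear charge and decreases top→bottom as the valence shell moves farther out.
Neither a single period nor a single group — weigh both effects.
Te > Pb: relative to Pb, both the across-period and down-group shifts push Te's first ionization energy up.
I > Te: I lies to the right of Te in period 5, so the across-period effect alone puts I higher.
Br > I: they share group 17; the group trend gives Br the larger value.
Approximate values (kJ/mol): Br 1140, Te 869, I 1008, Pb 716.
So from highest to lowest: Br > I > Te > Pb.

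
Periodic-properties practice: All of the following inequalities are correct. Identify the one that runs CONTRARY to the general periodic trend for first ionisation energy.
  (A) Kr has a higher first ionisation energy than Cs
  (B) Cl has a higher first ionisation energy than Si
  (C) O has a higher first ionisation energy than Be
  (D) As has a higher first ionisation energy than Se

(D)

The general trend: first ionisation energy increases across a period and decreases down a group.
(A) Kr (period 4, group 18) vs Cs (period 6, group 1): the stated order agrees with the simple trend.
(B) Cl (period 3, group 17) vs Si (period 3, group 14): the stated order agrees with the simple trend.
(C) O (period 2, group 16) vs Be (period 2, group 2): the stated order agrees with the simple trend.
(D) As (period 4, group 15) vs Se (period 4, group 16): the stated order contradicts the simple trend.
The exception is (D): Se (4p⁴) ionizes more easily than half-filled As (4p³).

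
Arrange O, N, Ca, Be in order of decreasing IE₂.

O > N > Be > Ca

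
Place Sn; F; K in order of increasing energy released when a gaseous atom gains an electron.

F is in period 2, group 17; K is in period 4, group 1; Sn is in period 5, group 14.
Atoms with high Z_eff and room in the valence shell (especially the halogens) have the most exothermic electron affinities.
Neither a single period nor a single group — weigh both effects.
Sn > K: period and group pull opposite ways; the across-period shift dominates (107 vs 48 kJ/mol).
F > Sn: relative to Sn, both the across-period and down-group shifts push F's electron affinity up.
Approximate values (kJ/mol): F 328, K 48, Sn 107.
So from lowest to highest: K < Sn < F.

K, Sn, F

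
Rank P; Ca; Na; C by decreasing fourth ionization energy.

Na, Ca, C, P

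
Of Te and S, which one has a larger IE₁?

S

S is in period 3, group 16; Te is in period 5, group 16.
Removing the outermost electron gets harder across a period and easier down a group.
All are in group 16, so first ionization energy increases up the group.
So S has the larger IE₁ (S > Te).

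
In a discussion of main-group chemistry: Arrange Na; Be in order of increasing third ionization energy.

After 2 electrons have been removed, what remains? Na²⁺ is already 1 electron into the core; Be²⁺ is the bare [He] core.
All of these are removing an electron from a noble-gas core or deeper; the smaller core (lower principal quantum number) is held far more tightly, and within a period the higher nuclear charge binds the same core more tightly.
The numbers (kJ/mol): Na 6910, Be 14849.
Hence IE_3: Na < Be.

Na < Be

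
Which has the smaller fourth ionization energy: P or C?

P

After 3 electrons have been removed, what remains? P³⁺ still has 2 valence electrons; C³⁺ still has 1 valence electron.
All are still removing valence electrons, so compare the +3 ions as you would atoms: IE_4 generally rises across a period (higher Z_eff) and falls down a group (larger shell), subject to the usual subshell exceptions.
Valence configurations: P³⁺ [Ne]3s², C³⁺ [He]2s¹.
The numbers (kJ/mol): P 4964, C 6223.
Putting it together, IE_4: P < C.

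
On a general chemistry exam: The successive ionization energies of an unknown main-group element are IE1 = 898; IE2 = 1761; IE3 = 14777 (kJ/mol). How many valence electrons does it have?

2

Look for the largest jump between consecutive ionization energies: IE3/IE2 ≈ 8.4, far larger than any earlier ratio.
That jump marks the point where a core electron is being removed. So the atom has 2 valence electrons.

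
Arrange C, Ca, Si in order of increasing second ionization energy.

Consider each +1 ion: C⁺ still has 3 valence electrons; Ca⁺ still has 1 valence electron; Si⁺ still has 3 valence electrons.
All are still removing valence electrons, so compare the +1 ions as you would atoms: IE_2 generally rises across a period (higher Z_eff) and falls down a group (larger shell), subject to the usual subshell exceptions.
Valence configurations: C⁺ [He]2s²2p¹, Ca⁺ [Ar]4s¹, Si⁺ [Ne]3s²3p¹.
Tabulated IE_2 (kJ/mol): C 2353, Ca 1145, Si 1577.
So the second ionization energies run Ca < Si < C.

Ca < Si < C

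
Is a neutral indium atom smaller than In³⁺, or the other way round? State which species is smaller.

In³⁺

Forming In³⁺ removes 3 electrons from In. Fewer electrons for the same nuclear charge means less shielding and a higher Z_eff on the remaining electrons, and for main-group metals the entire outer shell is lost.
A cation is smaller than its parent atom: In³⁺ < In.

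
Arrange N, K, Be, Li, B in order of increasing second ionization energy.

IE_2 is the cost of taking one more electron from the +1 cation: N⁺ still has 4 valence electrons; K⁺ is the bare [Ar] core; Be⁺ still has 1 valence electron; Li⁺ is the bare [He] core; B⁺ still has 2 valence electrons.
Pulling an electron out of a noble-gas core costs far more than removing a remaining valence electron, so K and Li sit at the high end of IE_2.
Valence configurations: N⁺ [He]2s²2p², Be⁺ [He]2s¹, B⁺ [He]2s².
Tabulated IE_2 (kJ/mol): N 2856, K 3052, Be 1757, Li 7298, B 2427.
So the second ionization energies run Be < B < N < K < Li.

Be < B < N < K < Li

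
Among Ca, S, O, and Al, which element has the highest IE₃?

O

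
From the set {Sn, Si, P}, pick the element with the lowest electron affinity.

Electron affinity generally becomes more exothermic across a period toward the halogens and less exothermic down a group.
These span different periods and groups, so the two trends combine.
Sn > P: this pair runs against the simple trend — see the exception note.
Si > Sn: Si sits above Sn in group 14, so the down-group effect alone puts Si higher.
Note the exception: Sn has a higher electron affinity than P, contrary to the simple trend — adding an electron to P's half-filled np³ subshell costs electron-pairing energy.
Note the exception: Si has a higher electron affinity than P, contrary to the simple trend — adding an electron to P's half-filled 3p³ is unfavourable, so Si (3p²) has the more exothermic EA.
For reference (kJ/mol): Si 134, P 72, Sn 107.
The lowest electron affinity among these belongs to P.

P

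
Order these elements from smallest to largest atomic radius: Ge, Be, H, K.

H is in period 1, group 1; Be is in period 2, group 2; K is in period 4, group 1; Ge is in period 4, group 14.
Across a period the added protons contract the valence shell; down a group each new principal shell makes the atom larger.
Here both period and group differ, so the two effects have to be weighed against each other.
Be > H: period and group pull opposite ways; the down-group shift dominates (102 vs 32 pm).
Ge > Be: period and group pull opposite ways; the down-group shift dominates (121 vs 102 pm).
K > Ge: both are in period 4; the period trend gives K the larger value.
Tabulated atomic radius (pm): H 32, Be 102, K 196, Ge 121.
So from smallest to largest: H < Be < Ge < K.

H < Be < Ge < K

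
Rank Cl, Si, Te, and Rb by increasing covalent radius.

Cl < Si < Te < Rb

Si is in period 3, group 14; Cl is in period 3, group 17; Rb is in period 5, group 1; Te is in period 5, group 16.
Across a period the added protons contract the valence shell; down a group each new principal shell makes the atom larger.
Neither a single period nor a single group — weigh both effects.
Si > Cl: Si lies to the left of Cl in period 3, so the across-period effect alone puts Si larger.
Te > Si: period and group pull opposite ways; the down-group shift dominates (136 vs 116 pm).
Rb > Te: Rb lies to the left of Te in period 5, so the across-period effect alone puts Rb larger.
Tabulated atomic radius (pm): Si 116, Cl 99, Rb 210, Te 136.
So from smallest to largest: Cl < Si < Te < Rb.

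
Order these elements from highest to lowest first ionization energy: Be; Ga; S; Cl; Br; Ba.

Be is in period 2, group 2; S is in period 3, group 16; Cl is in period 3, group 17; Ga is in period 4, group 13; Br is in period 4, group 17; Ba is in period 6, group 2.
Across a period the outer electron is held more tightly (higher IE₁); down a group it sits in a higher shell, more shielded, and comes off more easily.
Here both period and group differ, so the two effects have to be weighed against each other.
Ga > Ba: relative to Ba, both the across-period and down-group shifts push Ga's first ionization energy up.
Be > Ga: period and group pull opposite ways; the down-group shift dominates (900 vs 579 kJ/mol).
S > Be: the two effects oppose for this pair; the across-period effect wins (1000 vs 900 kJ/mol).
Br > S: the two effects oppose for this pair; the across-period effect wins (1140 vs 1000 kJ/mol).
Cl > Br: they share group 17; the group trend gives Cl the larger value.
Approximate values (kJ/mol): Be 900, S 1000, Cl 1251, Ga 579, Br 1140, Ba 503.
So from highest to lowest: Cl > Br > S > Be > Ga > Ba.

Cl, Br, S, Be, Ga, Ba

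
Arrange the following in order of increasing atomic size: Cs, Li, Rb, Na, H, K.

H, Li, Na, K, Rb, Cs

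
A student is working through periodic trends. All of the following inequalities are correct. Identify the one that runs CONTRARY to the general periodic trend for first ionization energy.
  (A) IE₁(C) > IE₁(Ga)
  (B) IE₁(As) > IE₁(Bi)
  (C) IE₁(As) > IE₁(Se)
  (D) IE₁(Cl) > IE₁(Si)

The general trend: first ionization energy increases across a period and decreases down a group.
(A) C (period 2, group 14) vs Ga (period 4, group 13): the stated order agrees with the simple trend.
(B) As (period 4, group 15) vs Bi (period 6, group 15): the stated order agrees with the simple trend.
(C) As (period 4, group 15) vs Se (period 4, group 16): the stated order contradicts the simple trend.
(D) Cl (period 3, group 17) vs Si (period 3, group 14): the stated order agrees with the simple trend.
The exception is (C): Se (4p⁴) ionizes more easily than half-filled As (4p³).

(C)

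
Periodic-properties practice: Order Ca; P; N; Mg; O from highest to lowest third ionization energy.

IE_3 is the cost of taking one more electron from the +2 cation: Ca²⁺ is the bare [Ar] core; P²⁺ still has 3 valence electrons; N²⁺ still has 3 valence electrons; Mg²⁺ is the bare [Ne] core; O²⁺ still has 4 valence electrons.
Usually core removal costs more than valence removal, but here the competition is close: a tightly held n=2 valence electron can cost more to remove than an n=3 core electron, so the actual values have to decide it.
Valence configurations: P²⁺ [Ne]3s²3p¹, N²⁺ [He]2s²2p¹, O²⁺ [He]2s²2p².
Approximate IE_3 values (kJ/mol): Ca 4912, P 2914, N 4578, Mg 7733, O 5300.
Overall IE_3 order: P < N < Ca < O < Mg.

Mg > O > Ca > N > P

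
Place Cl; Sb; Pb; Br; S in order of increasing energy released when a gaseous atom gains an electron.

S is in period 3, group 16; Cl is in period 3, group 17; Br is in period 4, group 17; Sb is in period 5, group 15; Pb is in period 6, group 14.
Adding an electron releases more energy for atoms nearer the top right (short of the noble gases).
These span different periods and groups, so the two trends combine.
Sb > Pb: both effects reinforce here, so Sb is clearly the higher of the two.
S > Sb: relative to Sb, both the across-period and down-group shifts push S's electron affinity up.
Br > S: the two effects oppose for this pair; the across-period effect wins (325 vs 200 kJ/mol).
Cl > Br: they share group 17; the group trend gives Cl the larger value.
Tabulated electron affinity (kJ/mol): S 200, Cl 349, Br 325, Sb 103, Pb 35.
So from lowest to highest: Pb < Sb < S < Br < Cl.

Pb < Sb < S < Br < Cl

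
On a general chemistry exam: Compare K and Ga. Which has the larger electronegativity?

Ga

EN rises left→right (higher Z_eff, smaller atoms) and falls top→bottom (larger, more shielded atoms).
All lie in period 4, so electronegativity increases left to right.
So Ga has the larger electronegativity (Ga > K).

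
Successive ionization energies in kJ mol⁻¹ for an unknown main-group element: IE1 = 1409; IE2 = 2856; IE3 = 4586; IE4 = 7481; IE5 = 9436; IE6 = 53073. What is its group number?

Look for the largest jump between consecutive ionization energies: IE6/IE5 ≈ 5.6, far larger than any earlier ratio.
That jump marks the point where a core electron is being removed. So the atom has 5 valence electrons.
A main-group element with 5 valence electrons is in group 15.

Group 15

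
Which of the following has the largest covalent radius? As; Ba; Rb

Rb

Moving right in a period, electrons are added to the same shell under a stronger nuclear pull, so atoms get smaller; moving down, a new shell is opened and atoms get larger.
Neither a single period nor a single group — weigh both effects.
Ba > As: both effects reinforce here, so Ba is clearly the larger of the two.
Rb > Ba: period and group pull opposite ways; the across-period shift dominates (210 vs 196 pm).
Tabulated atomic radius (pm): As 121, Rb 210, Ba 196.
The largest covalent radius among these belongs to Rb.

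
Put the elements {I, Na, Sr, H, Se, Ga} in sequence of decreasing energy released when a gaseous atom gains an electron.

I > Se > H > Na > Ga > Sr

H is in period 1, group 1; Na is in period 3, group 1; Ga is in period 4, group 13; Se is in period 4, group 16; Sr is in period 5, group 2; I is in period 5, group 17.
Adding an electron releases more energy for atoms nearer the top right (short of the noble gases).
Here both period and group differ, so the two effects have to be weighed against each other.
Ga > Sr: relative to Sr, both the across-period and down-group shifts push Ga's electron affinity up.
Na > Ga: the two effects oppose for this pair; the down-group effect wins (53 vs 29 kJ/mol).
H > Na: H sits above Na in group 1, so the down-group effect alone puts H higher.
Se > H: the two effects oppose for this pair; the across-period effect wins (195 vs 73 kJ/mol).
I > Se: the two effects oppose for this pair; the across-period effect wins (295 vs 195 kJ/mol).
Approximate values (kJ/mol): H 73, Na 53, Ga 29, Se 195, Sr 5, I 295.
So from highest to lowest: I > Se > H > Na > Ga > Sr.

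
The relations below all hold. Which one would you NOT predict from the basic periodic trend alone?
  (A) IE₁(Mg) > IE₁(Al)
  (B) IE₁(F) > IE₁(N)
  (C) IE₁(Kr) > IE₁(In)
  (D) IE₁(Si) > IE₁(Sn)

(A)

The general trend: first ionization energy increases across a period and decreases down a group.
(A) Mg (period 3, group 2) vs Al (period 3, group 13): the stated order contradicts the simple trend.
(B) F (period 2, group 17) vs N (period 2, group 15): the stated order agrees with the simple trend.
(C) Kr (period 4, group 18) vs In (period 5, group 13): the stated order agrees with the simple trend.
(D) Si (period 3, group 14) vs Sn (period 5, group 14): the stated order agrees with the simple trend.
The exception is (A): Al's single 3p electron is easier to remove than one from Mg's filled 3s².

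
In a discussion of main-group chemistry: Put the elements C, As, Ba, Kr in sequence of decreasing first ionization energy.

Kr > C > As > Ba

C is in period 2, group 14; As is in period 4, group 15; Kr is in period 4, group 18; Ba is in period 6, group 2.
IE₁ increases left→right with effective nuclear charge and decreases top→bottom as the valence shell moves farther out.
Neither a single period nor a single group — weigh both effects.
As > Ba: both effects reinforce here, so As is clearly the higher of the two.
C > As: the two effects oppose for this pair; the down-group effect wins (1086 vs 947 kJ/mol).
Kr > C: period and group pull opposite ways; the across-period shift dominates (1351 vs 1086 kJ/mol).
For reference (kJ/mol): C 1086, As 947, Kr 1351, Ba 503.
So from highest to lowest: Kr > C > As > Ba.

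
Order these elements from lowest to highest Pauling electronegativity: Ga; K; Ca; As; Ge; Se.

K is in period 4, group 1; Ca is in period 4, group 2; Ga is in period 4, group 13; Ge is in period 4, group 14; As is in period 4, group 15; Se is in period 4, group 16.
EN rises left→right (higher Z_eff, smaller atoms) and falls top→bottom (larger, more shielded atoms).
All lie in period 4, so electronegativity increases left to right.
So from lowest to highest: K < Ca < Ga < Ge < As < Se.

K < Ca < Ga < Ge < As < Se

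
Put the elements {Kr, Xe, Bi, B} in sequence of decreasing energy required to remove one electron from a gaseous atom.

IE₁ increases left→right with effective nuclear charge and decreases top→bottom as the valence shell moves farther out.
Neither a single period nor a single group — weigh both effects.
B > Bi: the two effects oppose for this pair; the down-group effect wins (801 vs 703 kJ/mol).
Xe > B: period and group pull opposite ways; the across-period shift dominates (1170 vs 801 kJ/mol).
Kr > Xe: they share group 18; the group trend gives Kr the larger value.
For reference (kJ/mol): B 801, Kr 1351, Xe 1170, Bi 703.
So from highest to lowest: Kr > Xe > B > Bi.

Kr > Xe > B > Bi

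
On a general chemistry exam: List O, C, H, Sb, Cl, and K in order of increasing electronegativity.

H is in period 1, group 1; C is in period 2, group 14; O is in period 2, group 16; Cl is in period 3, group 17; K is in period 4, group 1; Sb is in period 5, group 15.
EN rises left→right (higher Z_eff, smaller atoms) and falls top→bottom (larger, more shielded atoms).
Here both period and group differ, so the two effects have to be weighed against each other.
Sb > K: period and group pull opposite ways; the across-period shift dominates (2.05 vs 0.82).
H > Sb: period and group pull opposite ways; the down-group shift dominates (2.20 vs 2.05).
C > H: the two effects oppose for this pair; the across-period effect wins (2.55 vs 2.20).
Cl > C: the two effects oppose for this pair; the across-period effect wins (3.16 vs 2.55).
O > Cl: period and group pull opposite ways; the down-group shift dominates (3.44 vs 3.16).
Tabulated electronegativity (Pauling): H 2.20, C 2.55, O 3.44, Cl 3.16, K 0.82, Sb 2.05.
So from lowest to highest: K < Sb < H < C < Cl < O.

K < Sb < H < C < Cl < O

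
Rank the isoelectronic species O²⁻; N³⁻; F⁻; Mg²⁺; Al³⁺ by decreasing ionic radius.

All of these have 10 electrons, so size is governed by nuclear charge alone: the more protons, the stronger the pull on the same electron cloud, and the smaller the ion.
Nuclear charges: Al³⁺ (Z=13), Mg²⁺ (Z=12), F⁻ (Z=9), O²⁻ (Z=8), N³⁻ (Z=7).
Largest to smallest: N³⁻ > O²⁻ > F⁻ > Mg²⁺ > Al³⁺.

N³⁻, O²⁻, F⁻, Mg²⁺, Al³⁺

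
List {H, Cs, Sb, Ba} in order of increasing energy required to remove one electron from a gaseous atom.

First ionization energy rises across a period (greater Z_eff holds electrons more tightly) and falls down a group (valence electrons are farther from the nucleus).
Neither a single period nor a single group — weigh both effects.
Ba > Cs: both are in period 6; the period trend gives Ba the larger value.
Sb > Ba: both effects reinforce here, so Sb is clearly the higher of the two.
H > Sb: period and group pull opposite ways; the down-group shift dominates (1312 vs 831 kJ/mol).
For reference (kJ/mol): H 1312, Sb 831, Cs 376, Ba 503.
So from lowest to highest: Cs < Ba < Sb < H.

Cs < Ba < Sb < H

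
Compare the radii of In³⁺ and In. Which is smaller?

In³⁺

Forming In³⁺ removes 3 electrons from In. Fewer electrons for the same nuclear charge means less shielding and a higher Z_eff on the remaining electrons, and for main-group metals the entire outer shell is lost.
A cation is smaller than its parent atom: In³⁺ < In.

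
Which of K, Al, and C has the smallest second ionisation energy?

Al

After 1 electron has been removed, what remains? K⁺ is the bare [Ar] core; Al⁺ still has 2 valence electrons; C⁺ still has 3 valence electrons.
Pulling an electron out of a noble-gas core costs far more than removing a remaining valence electron, so K sits at the high end of IE_2.
Valence configurations: Al⁺ [Ne]3s², C⁺ [He]2s²2p¹.
Approximate IE_2 values (kJ/mol): K 3052, Al 1817, C 2353.
Putting it together, IE_2: Al < C < K.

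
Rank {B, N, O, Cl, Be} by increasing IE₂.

The second ionization energy removes an electron from the +1 ion. For each element: B⁺ still has 2 valence electrons; N⁺ still has 4 valence electrons; O⁺ still has 5 valence electrons; Cl⁺ still has 6 valence electrons; Be⁺ still has 1 valence electron.
All are still removing valence electrons, so compare the +1 ions as you would atoms: IE_2 generally rises across a period (higher Z_eff) and falls down a group (larger shell), subject to the usual subshell exceptions.
Valence configurations: B⁺ [He]2s², N⁺ [He]2s²2p², O⁺ [He]2s²2p³, Cl⁺ [Ne]3s²3p⁴, Be⁺ [He]2s¹.
Approximate IE_2 values (kJ/mol): B 2427, N 2856, O 3388, Cl 2298, Be 1757.
So the second ionization energies run Be < Cl < B < N < O.

Be < Cl < B < N < O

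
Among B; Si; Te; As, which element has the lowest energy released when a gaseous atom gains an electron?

B is in period 2, group 13; Si is in period 3, group 14; As is in period 4, group 15; Te is in period 5, group 16.
Adding an electron releases more energy for atoms nearer the top right (short of the noble gases).
These sit on a diagonal, where the across-period and down-group effects partly cancel.
As > B: period and group pull opposite ways; the across-period shift dominates (78 vs 27 kJ/mol).
Si > As: period and group pull opposite ways; the down-group shift dominates (134 vs 78 kJ/mol).
Te > Si: period and group pull opposite ways; the across-period shift dominates (190 vs 134 kJ/mol).
Approximate values (kJ/mol): B 27, Si 134, As 78, Te 190.
The lowest energy released when a gaseous atom gains an electron among these belongs to B.

B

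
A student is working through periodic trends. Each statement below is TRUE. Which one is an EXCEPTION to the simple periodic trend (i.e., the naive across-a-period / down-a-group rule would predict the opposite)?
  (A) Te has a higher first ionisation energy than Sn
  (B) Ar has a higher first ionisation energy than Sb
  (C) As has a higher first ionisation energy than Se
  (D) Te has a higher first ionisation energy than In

The general trend: first ionisation energy increases across a period and decreases down a group.
(A) Te (period 5, group 16) vs Sn (period 5, group 14): the stated order agrees with the simple trend.
(B) Ar (period 3, group 18) vs Sb (period 5, group 15): the stated order agrees with the simple trend.
(C) As (period 4, group 15) vs Se (period 4, group 16): the stated order contradicts the simple trend.
(D) Te (period 5, group 16) vs In (period 5, group 13): the stated order agrees with the simple trend.
The exception is (C): Se (4p⁴) ionizes more easily than half-filled As (4p³).

(C)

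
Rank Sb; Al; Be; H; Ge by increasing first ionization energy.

Al, Ge, Sb, Be, H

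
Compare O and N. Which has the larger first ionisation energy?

N is in period 2, group 15; O is in period 2, group 16.
First ionization energy rises across a period (greater Z_eff holds electrons more tightly) and falls down a group (valence electrons are farther from the nucleus).
All lie in period 2; the across-period trend (first ionization energy increases left to right) applies, with the exception below.
Note the exception: N has a higher first ionization energy than O, contrary to the simple trend — pairing an electron in O's 2p⁴ costs repulsion energy, so O ionizes more easily than half-filled N (2p³).
Tabulated first ionization energy (kJ/mol): N 1402, O 1314.
So N has the larger first ionisation energy (N > O).

N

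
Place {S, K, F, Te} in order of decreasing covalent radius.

Across a period the added protons contract the valence shell; down a group each new principal shell makes the atom larger.
These span different periods and groups, so the two trends combine.
S > F: both effects reinforce here, so S is clearly the larger of the two.
Te > S: Te sits below S in group 16, so the down-group effect alone puts Te larger.
K > Te: period and group pull opposite ways; the across-period shift dominates (196 vs 136 pm).
Tabulated atomic radius (pm): F 64, S 103, K 196, Te 136.
So from largest to smallest: K > Te > S > F.

K > Te > S > F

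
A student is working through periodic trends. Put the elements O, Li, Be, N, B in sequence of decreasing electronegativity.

Li is in period 2, group 1; Be is in period 2, group 2; B is in period 2, group 13; N is in period 2, group 15; O is in period 2, group 16.
Smaller atoms with higher effective nuclear charge are more electronegative.
All lie in period 2, so electronegativity increases left to right.
So from highest to lowest: O > N > B > Be > Li.

O > N > B > Be > Li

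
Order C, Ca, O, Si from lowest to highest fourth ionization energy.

The fourth ionization energy removes an electron from the +3 ion. For each element: C³⁺ still has 1 valence electron; Ca³⁺ is already 1 electron into the core; O³⁺ still has 3 valence electrons; Si³⁺ still has 1 valence electron.
Usually core removal costs more than valence removal, but here the competition is close: a tightly held n=2 valence electron can cost more to remove than an n=3 core electron, so the actual values have to decide it.
Valence configurations: C³⁺ [He]2s¹, O³⁺ [He]2s²2p¹, Si³⁺ [Ne]3s¹.
The numbers (kJ/mol): C 6223, Ca 6491, O 7469, Si 4356.
So the fourth ionization energies run Si < C < Ca < O.

Si < C < Ca < O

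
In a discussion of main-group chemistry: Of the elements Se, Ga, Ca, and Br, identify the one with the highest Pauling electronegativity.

Br

Ca is in period 4, group 2; Ga is in period 4, group 13; Se is in period 4, group 16; Br is in period 4, group 17.
EN rises left→right (higher Z_eff, smaller atoms) and falls top→bottom (larger, more shielded atoms).
All lie in period 4, so electronegativity increases left to right.
The highest Pauling electronegativity among these belongs to Br.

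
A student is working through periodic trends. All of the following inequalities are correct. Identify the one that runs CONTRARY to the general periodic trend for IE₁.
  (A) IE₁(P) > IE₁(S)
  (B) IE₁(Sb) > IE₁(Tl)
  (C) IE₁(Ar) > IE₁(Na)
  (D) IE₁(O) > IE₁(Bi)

(A)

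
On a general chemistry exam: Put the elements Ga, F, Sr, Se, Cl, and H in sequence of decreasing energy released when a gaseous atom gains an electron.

H is in period 1, group 1; F is in period 2, group 17; Cl is in period 3, group 17; Ga is in period 4, group 13; Se is in period 4, group 16; Sr is in period 5, group 2.
EA tends to increase across a period and decrease down a group, though the pattern is less regular than for IE or radius.
Here both period and group differ, so the two effects have to be weighed against each other.
Ga > Sr: both effects reinforce here, so Ga is clearly the higher of the two.
H > Ga: the two effects oppose for this pair; the down-group effect wins (73 vs 29 kJ/mol).
Se > H: period and group pull opposite ways; the across-period shift dominates (195 vs 73 kJ/mol).
F > Se: relative to Se, both the across-period and down-group shifts push F's electron affinity up.
Cl > F: this pair runs against the simple trend — see the exception note.
Note the exception: Cl has a higher electron affinity than F, contrary to the simple trend — F's small 2p subshell makes the incoming electron feel strong e⁻–e⁻ repulsion, so Cl actually releases more energy on gaining an electron.
For reference (kJ/mol): H 73, F 328, Cl 349, Ga 29, Se 195, Sr 5.
So from highest to lowest: Cl > F > Se > H > Ga > Sr.

Cl > F > Se > H > Ga > Sr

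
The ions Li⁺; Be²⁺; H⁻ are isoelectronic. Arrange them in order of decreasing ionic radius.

H⁻, Li⁺, Be²⁺

All of these have 2 electrons, so size is governed by nuclear charge alone: the more protons, the stronger the pull on the same electron cloud, and the smaller the ion.
Nuclear charges: Be²⁺ (Z=4), Li⁺ (Z=3), H⁻ (Z=1).
Largest to smallest: H⁻ > Li⁺ > Be²⁺.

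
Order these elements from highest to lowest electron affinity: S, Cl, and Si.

Si is in period 3, group 14; S is in period 3, group 16; Cl is in period 3, group 17.
Adding an electron releases more energy for atoms nearer the top right (short of the noble gases).
All lie in period 3, so electron affinity increases left to right.
So from highest to lowest: Cl > S > Si.

Cl, S, Si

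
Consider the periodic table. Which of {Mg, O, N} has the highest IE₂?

After 1 electron has been removed, what remains? Mg⁺ still has 1 valence electron; O⁺ still has 5 valence electrons; N⁺ still has 4 valence electrons.
All are still removing valence electrons, so compare the +1 ions as you would atoms: IE_2 generally rises across a period (higher Z_eff) and falls down a group (larger shell), subject to the usual subshell exceptions.
Valence configurations: Mg⁺ [Ne]3s¹, O⁺ [He]2s²2p³, N⁺ [He]2s²2p².
Approximate IE_2 values (kJ/mol): Mg 1451, O 3388, N 2856.
So the second ionization energies run Mg < N < O.

O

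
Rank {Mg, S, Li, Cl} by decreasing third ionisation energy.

Li > Mg > Cl > S

The third ionization energy removes an electron from the +2 ion. For each element: Mg²⁺ is the bare [Ne] core; S²⁺ still has 4 valence electrons; Li²⁺ is already 1 electron into the core; Cl²⁺ still has 5 valence electrons.
Pulling an electron out of a noble-gas core costs far more than removing a remaining valence electron, so Mg and Li sit at the high end of IE_3.
Valence configurations: S²⁺ [Ne]3s²3p², Cl²⁺ [Ne]3s²3p³.
Approximate IE_3 values (kJ/mol): Mg 7733, S 3357, Li 11815, Cl 3822.
Hence IE_3: S < Cl < Mg < Li.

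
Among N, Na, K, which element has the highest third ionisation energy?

The third ionization energy removes an electron from the +2 ion. For each element: N²⁺ still has 3 valence electrons; Na²⁺ is already 1 electron into the core; K²⁺ is already 1 electron into the core.
Usually core removal costs more than valence removal, but here the competition is close: a tightly held n=2 valence electron can cost more to remove than an n=3 core electron, so the actual values have to decide it.
Tabulated IE_3 (kJ/mol): N 4578, Na 6910, K 4420.
Overall IE_3 order: K < N < Na.

Na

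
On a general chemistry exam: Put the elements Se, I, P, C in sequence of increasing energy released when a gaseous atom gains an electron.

P < C < Se < I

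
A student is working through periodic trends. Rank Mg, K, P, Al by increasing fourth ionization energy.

Consider each +3 ion: Mg³⁺ is already 1 electron into the core; K³⁺ is already 2 electrons into the core; P³⁺ still has 2 valence electrons; Al³⁺ is the bare [Ne] core.
Core electrons are held far more tightly than valence electrons, so K, Mg and Al top the IE_4 order.
Tabulated IE_4 (kJ/mol): Mg 10543, K 5877, P 4964, Al 11577.
Hence IE_4: P < K < Mg < Al.

P, K, Mg, Al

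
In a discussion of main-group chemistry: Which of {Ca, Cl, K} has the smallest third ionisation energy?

IE_3 is the cost of taking one more electron from the +2 cation: Ca²⁺ is the bare [Ar] core; Cl²⁺ still has 5 valence electrons; K²⁺ is already 1 electron into the core.
Breaking into a closed-shell core is much more expensive than removing a leftover valence electron — K and Ca have the largest IE_3 here.
Approximate IE_3 values (kJ/mol): Ca 4912, Cl 3822, K 4420.
Hence IE_3: Cl < K < Ca.

Cl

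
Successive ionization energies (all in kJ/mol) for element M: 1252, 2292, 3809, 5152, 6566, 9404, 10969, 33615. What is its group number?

Look for the largest jump between consecutive ionization energies: IE8/IE7 ≈ 3.1, far larger than any earlier ratio.
That jump marks the point where a core electron is being removed. So the atom has 7 valence electrons.
A main-group element with 7 valence electrons is in group 17.

Group 17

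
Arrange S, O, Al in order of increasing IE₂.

After 1 electron has been removed, what remains? S⁺ still has 5 valence electrons; O⁺ still has 5 valence electrons; Al⁺ still has 2 valence electrons.
All are still removing valence electrons, so compare the +1 ions as you would atoms: IE_2 generally rises across a period (higher Z_eff) and falls down a group (larger shell), subject to the usual subshell exceptions.
Valence configurations: S⁺ [Ne]3s²3p³, O⁺ [He]2s²2p³, Al⁺ [Ne]3s².
Tabulated IE_2 (kJ/mol): S 2252, O 3388, Al 1817.
So the second ionization energies run Al < S < O.

Al, S, O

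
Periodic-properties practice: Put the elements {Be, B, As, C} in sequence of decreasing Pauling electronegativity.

C > As > B > Be

Be is in period 2, group 2; B is in period 2, group 13; C is in period 2, group 14; As is in period 4, group 15.
EN rises left→right (higher Z_eff, smaller atoms) and falls top→bottom (larger, more shielded atoms).
Here both period and group differ, so the two effects have to be weighed against each other.
B > Be: B lies to the right of Be in period 2, so the across-period effect alone puts B higher.
As > B: the two effects oppose for this pair; the across-period effect wins (2.18 vs 2.04).
C > As: the two effects oppose for this pair; the down-group effect wins (2.55 vs 2.18).
For reference (Pauling): Be 1.57, B 2.04, C 2.55, As 2.18.
So from highest to lowest: C > As > B > Be.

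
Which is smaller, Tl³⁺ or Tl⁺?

Both ions have Z = 81 protons, but Tl³⁺ has lost more electrons, so its remaining electrons feel a larger effective nuclear charge per electron and are pulled in more tightly.
Higher positive charge → smaller ion, so Tl⁺ > Tl³⁺.

Tl³⁺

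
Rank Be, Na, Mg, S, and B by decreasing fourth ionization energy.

The fourth ionization energy removes an electron from the +3 ion. For each element: Be³⁺ is already 1 electron into the core; Na³⁺ is already 2 electrons into the core; Mg³⁺ is already 1 electron into the core; S³⁺ still has 3 valence electrons; B³⁺ is the bare [He] core.
Pulling an electron out of a noble-gas core costs far more than removing a remaining valence electron, so Na, Mg, Be and B sit at the high end of IE_4.
Approximate IE_4 values (kJ/mol): Be 21007, Na 9543, Mg 10543, S 4556, B 25026.
Hence IE_4: S < Na < Mg < Be < B.

B > Be > Mg > Na > S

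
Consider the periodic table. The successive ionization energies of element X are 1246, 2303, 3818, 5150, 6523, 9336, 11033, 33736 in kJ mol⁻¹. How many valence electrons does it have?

7

Look for the largest jump between consecutive ionization energies: IE8/IE7 ≈ 3.1, far larger than any earlier ratio.
That jump marks the point where a core electron is being removed. So the atom has 7 valence electrons.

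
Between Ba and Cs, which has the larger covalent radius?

Moving right in a period, electrons are added to the same shell under a stronger nuclear pull, so atoms get smaller; moving down, a new shell is opened and atoms get larger.
All lie in period 6, so atomic radius increases right to left.
So Cs has the larger covalent radius (Cs > Ba).

Cs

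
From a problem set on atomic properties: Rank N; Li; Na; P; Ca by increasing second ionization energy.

Consider each +1 ion: N⁺ still has 4 valence electrons; Li⁺ is the bare [He] core; Na⁺ is the bare [Ne] core; P⁺ still has 4 valence electrons; Ca⁺ still has 1 valence electron.
Breaking into a closed-shell core is much more expensive than removing a leftover valence electron — Na and Li have the largest IE_2 here.
Valence configurations: N⁺ [He]2s²2p², P⁺ [Ne]3s²3p², Ca⁺ [Ar]4s¹.
Approximate IE_2 values (kJ/mol): N 2856, Li 7298, Na 4562, P 1907, Ca 1145.
So the second ionization energies run Ca < P < N < Na < Li.

Ca, P, N, Na, Li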